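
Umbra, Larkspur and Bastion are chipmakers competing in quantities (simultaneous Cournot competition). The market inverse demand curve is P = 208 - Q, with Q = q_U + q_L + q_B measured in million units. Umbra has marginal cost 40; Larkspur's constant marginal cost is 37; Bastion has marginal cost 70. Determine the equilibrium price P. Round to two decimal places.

88.75

Umbra's profit: π_U = (208 - Q)q_U - (40q_U). Setting ∂π_U/∂q_U = 0: 168 - 2q_U - (q_L + q_B) = 0.
Larkspur's first-order condition: 171 - 2q_L - (q_U + q_B) = 0.
Bastion's profit: π_B = (208 - Q)q_B - (70q_B). Setting ∂π_B/∂q_B = 0: 138 - 2q_B - (q_U + q_L) = 0.
Summing all 3 equations gives 477 − 4Q = 0, hence Q = 477/4.
Back-substituting: q_U = (168 − 477/4) = 195/4, q_L = (171 − 477/4) = 207/4, q_B = (138 − 477/4) = 75/4.
Total output Q = 477/4, so price P = 208 - 477/4 = 355/4.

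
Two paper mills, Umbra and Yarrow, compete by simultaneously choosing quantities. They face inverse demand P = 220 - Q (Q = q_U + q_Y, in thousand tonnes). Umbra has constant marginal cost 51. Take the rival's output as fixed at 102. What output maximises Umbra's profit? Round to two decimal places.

33.50

With the rival's output fixed at 102, Umbra's profit is π_U = (220 - 102 - q_U)q_U - (51q_U) = (118 - q_U)q_U - (51q_U).
∂π_U/∂q_U = 67 - 2q_U = 0, so q_U = 67/2.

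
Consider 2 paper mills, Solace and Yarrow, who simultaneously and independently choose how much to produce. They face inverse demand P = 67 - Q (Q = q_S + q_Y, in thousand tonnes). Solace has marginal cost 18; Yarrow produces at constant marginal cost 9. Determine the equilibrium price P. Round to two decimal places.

Solace's profit: π_S = (67 - Q)q_S - (18q_S). Setting ∂π_S/∂q_S = 0: 49 - 2q_S - (q_Y) = 0.
Yarrow's first-order condition: 58 - 2q_Y - (q_S) = 0.
Rearranging gives the reaction functions q_S = (49 - q_Y)/2 and q_Y = (58 - q_S)/2.
Solving the pair: q_S = 40/3, q_Y = 67/3.
Total output Q = 107/3, so price P = 67 - 107/3 = 94/3.

31.33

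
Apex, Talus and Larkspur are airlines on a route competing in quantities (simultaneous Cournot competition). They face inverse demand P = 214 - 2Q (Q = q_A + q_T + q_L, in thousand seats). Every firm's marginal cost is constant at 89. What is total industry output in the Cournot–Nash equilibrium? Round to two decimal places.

46.88

Each firm earns π_i = (214 - 2Q)q_i - 89q_i.
First-order condition (treating rivals' output as given): 125 - 4q_i - 2·Σ_{j≠i} q_j = 0.
With identical firms every q_j equals q_i, so Σ_{j≠i} q_j = 2q_i and 125 = 8q_i, giving q_i = 125/8.
Total output Q = 125/8 + 125/8 + 125/8 = 375/8.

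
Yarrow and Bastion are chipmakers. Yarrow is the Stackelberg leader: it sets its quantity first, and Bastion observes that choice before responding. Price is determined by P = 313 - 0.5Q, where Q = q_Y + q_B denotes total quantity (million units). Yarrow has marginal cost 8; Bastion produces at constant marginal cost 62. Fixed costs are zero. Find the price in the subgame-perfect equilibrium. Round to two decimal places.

97.75

Solve by backward induction. Given q_Y, the follower Bastion maximises π_B = (313 - (1/2)q_Y - (1/2)q_B)q_B - 62q_B.
Setting the follower's marginal profit to zero, 251 - (1/2)q_Y - q_B = 0, i.e. q_B = (251 - (1/2)q_Y).
Yarrow substitutes q_B(q_Y) into its own profit: π_Y = q_Y(313 - (1/2)q_Y - (251 - (1/2)q_Y)/2) - 8q_Y = (375/2 - (1/4)q_Y)q_Y - 8q_Y.
The leader's first-order condition 359/2 - (1/2)q_Y = 0 yields q_Y = 359.
Then q_B = (251 - (1/2)·359) = 143/2.
Total output Q = 861/2, so price P = 313 - (1/2)·(861/2) = 391/4.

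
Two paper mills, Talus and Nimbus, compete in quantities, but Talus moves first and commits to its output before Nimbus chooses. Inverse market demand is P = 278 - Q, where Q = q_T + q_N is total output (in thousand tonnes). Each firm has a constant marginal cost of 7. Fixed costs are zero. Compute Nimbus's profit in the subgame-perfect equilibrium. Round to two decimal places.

The follower Nimbus best-responds to any q_T: π_N = (278 - Q)q_N - 7q_N.
Follower FOC: 271 - q_T - 2q_N = 0, so q_N(q_T) = (271 - q_T)/2.
The leader anticipates this reaction. Substituting into P = 278 - Q gives P = 285/2 - (1/2)q_T, so π_T = (285/2 - (1/2)q_T)q_T - 7q_T.
Leader FOC: 271/2 - q_T = 0, so q_T = 271/2.
Then q_N = (271 - 271/2)/2 = 271/4.
Price P = 278 - 813/4 = 299/4.
Nimbus's profit: (299/4 - 7)·(271/4) = 4590.0625.

4590.06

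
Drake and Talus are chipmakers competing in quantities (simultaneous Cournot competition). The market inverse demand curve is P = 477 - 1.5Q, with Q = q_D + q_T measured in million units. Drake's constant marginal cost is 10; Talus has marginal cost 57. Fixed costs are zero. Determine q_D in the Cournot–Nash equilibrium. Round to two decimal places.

Drake's profit: π_D = (477 - 1.5Q)q_D - (10q_D). Setting ∂π_D/∂q_D = 0: 467 - 3q_D - (3/2)(q_T) = 0.
Talus's first-order condition: 420 - 3q_T - (3/2)(q_D) = 0.
Rearranging gives the reaction functions q_D = (467 - (3/2)q_T)/3 and q_T = (420 - (3/2)q_D)/3.
Solving the pair: q_D = 1028/9, q_T = 746/9.

114.22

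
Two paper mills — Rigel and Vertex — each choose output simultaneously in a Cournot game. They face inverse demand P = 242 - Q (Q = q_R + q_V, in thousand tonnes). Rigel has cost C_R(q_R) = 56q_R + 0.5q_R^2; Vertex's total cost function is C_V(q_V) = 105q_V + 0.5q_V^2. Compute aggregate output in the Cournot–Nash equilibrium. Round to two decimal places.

80.75

Rigel's profit: π_R = (242 - Q)q_R - (56q_R + (1/2)q_R²). Setting ∂π_R/∂q_R = 0: 186 - 3q_R - (q_V) = 0.
Vertex's first-order condition: 137 - 3q_V - (q_R) = 0.
Rearranging gives the reaction functions q_R = (186 - q_V)/3 and q_V = (137 - q_R)/3.
Solving the pair: q_R = 421/8, q_V = 225/8.
Total output Q = 421/8 + 225/8 = 323/4.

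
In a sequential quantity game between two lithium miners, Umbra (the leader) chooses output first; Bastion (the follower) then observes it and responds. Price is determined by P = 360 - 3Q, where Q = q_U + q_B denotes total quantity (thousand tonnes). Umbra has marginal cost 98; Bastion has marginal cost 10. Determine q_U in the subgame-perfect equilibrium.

29

The follower Bastion best-responds to any q_U: π_B = (360 - 3Q)q_B - 10q_B.
Follower FOC: 350 - 3q_U - 6q_B = 0, so q_B(q_U) = (350 - 3q_U)/6.
Umbra substitutes q_B(q_U) into its own profit: π_U = q_U(360 - 3q_U - (350 - 3q_U)/2) - 98q_U = (185 - (3/2)q_U)q_U - 98q_U.
Leader FOC: 87 - 3q_U = 0, so q_U = 29.
Then q_B = (350 - 3·29)/6 = 263/6.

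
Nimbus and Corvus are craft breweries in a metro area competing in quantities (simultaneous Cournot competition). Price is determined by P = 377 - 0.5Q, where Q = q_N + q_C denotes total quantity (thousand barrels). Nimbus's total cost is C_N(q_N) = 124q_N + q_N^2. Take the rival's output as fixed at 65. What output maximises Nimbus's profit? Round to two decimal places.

With the rival's output fixed at 65, Nimbus's profit is π_N = (377 - (1/2)·65 - (1/2)q_N)q_N - (124q_N + q_N²) = (689/2 - (1/2)q_N)q_N - (124q_N + q_N²).
∂π_N/∂q_N = 441/2 - 3q_N = 0, so q_N = 147/2.

73.50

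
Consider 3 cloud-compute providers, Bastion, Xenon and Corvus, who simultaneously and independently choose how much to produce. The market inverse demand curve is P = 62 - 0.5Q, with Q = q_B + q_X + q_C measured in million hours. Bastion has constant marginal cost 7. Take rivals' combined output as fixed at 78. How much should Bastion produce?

16

With rivals' combined output fixed at 78, Bastion's profit is π_B = (62 - (1/2)·78 - (1/2)q_B)q_B - (7q_B) = (23 - (1/2)q_B)q_B - (7q_B).
∂π_B/∂q_B = 16 - q_B = 0, so q_B = 16.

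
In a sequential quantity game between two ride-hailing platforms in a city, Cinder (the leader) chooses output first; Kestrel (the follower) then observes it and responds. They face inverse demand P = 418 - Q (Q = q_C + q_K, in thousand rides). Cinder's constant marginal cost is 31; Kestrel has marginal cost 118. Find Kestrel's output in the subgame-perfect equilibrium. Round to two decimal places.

The follower Kestrel best-responds to any q_C: π_K = (418 - Q)q_K - 118q_K.
∂π_K/∂q_K = 300 - q_C - 2q_K = 0 gives the reaction function q_K = (300 - q_C)/2.
Cinder substitutes q_K(q_C) into its own profit: π_C = q_C(418 - q_C - (300 - q_C)/2) - 31q_C = (268 - (1/2)q_C)q_C - 31q_C.
Leader FOC: 237 - q_C = 0, so q_C = 237.
Then q_K = (300 - 237)/2 = 63/2.

31.50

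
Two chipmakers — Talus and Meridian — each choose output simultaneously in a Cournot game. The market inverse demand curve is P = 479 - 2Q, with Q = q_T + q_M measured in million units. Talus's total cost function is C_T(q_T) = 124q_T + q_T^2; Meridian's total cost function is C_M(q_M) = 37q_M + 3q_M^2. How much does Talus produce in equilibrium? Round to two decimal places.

Talus's profit: π_T = (479 - 2Q)q_T - (124q_T + q_T²). Setting ∂π_T/∂q_T = 0: 355 - 6q_T - 2(q_M) = 0.
Meridian's profit: π_M = (479 - 2Q)q_M - (37q_M + 3q_M²). Setting ∂π_M/∂q_M = 0: 442 - 10q_M - 2(q_T) = 0.
Rearranging gives the reaction functions q_T = (355 - 2q_M)/6 and q_M = (442 - 2q_T)/10.
Solving the pair: q_T = 1333/28, q_M = 971/28.

47.61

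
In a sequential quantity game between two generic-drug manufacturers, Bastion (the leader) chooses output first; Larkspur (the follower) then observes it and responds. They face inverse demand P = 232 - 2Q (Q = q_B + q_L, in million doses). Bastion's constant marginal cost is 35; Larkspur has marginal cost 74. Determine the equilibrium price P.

The follower Larkspur best-responds to any q_B: π_L = (232 - 2Q)q_L - 74q_L.
Setting the follower's marginal profit to zero, 158 - 2q_B - 4q_L = 0, i.e. q_L = (158 - 2q_B)/4.
Bastion substitutes q_L(q_B) into its own profit: π_B = q_B(232 - 2q_B - (158 - 2q_B)/2) - 35q_B = (153 - q_B)q_B - 35q_B.
The leader's first-order condition 118 - 2q_B = 0 yields q_B = 59.
Then q_L = (158 - 2·59)/4 = 10.
Total output Q = 69, so price P = 232 - 2·69 = 94.

94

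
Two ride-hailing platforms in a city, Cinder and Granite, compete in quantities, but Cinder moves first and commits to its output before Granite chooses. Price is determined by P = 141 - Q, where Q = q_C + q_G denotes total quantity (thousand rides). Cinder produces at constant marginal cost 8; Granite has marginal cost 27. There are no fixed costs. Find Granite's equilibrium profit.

361

Solve by backward induction. Given q_C, the follower Granite maximises π_G = (141 - q_C - q_G)q_G - 27q_G.
Setting the follower's marginal profit to zero, 114 - q_C - 2q_G = 0, i.e. q_G = (114 - q_C)/2.
Cinder substitutes q_G(q_C) into its own profit: π_C = q_C(141 - q_C - (114 - q_C)/2) - 8q_C = (84 - (1/2)q_C)q_C - 8q_C.
The leader's first-order condition 76 - q_C = 0 yields q_C = 76.
Then q_G = (114 - 76)/2 = 19.
Price P = 141 - 95 = 46.
Granite's profit: (46 - 27)·19 = 361.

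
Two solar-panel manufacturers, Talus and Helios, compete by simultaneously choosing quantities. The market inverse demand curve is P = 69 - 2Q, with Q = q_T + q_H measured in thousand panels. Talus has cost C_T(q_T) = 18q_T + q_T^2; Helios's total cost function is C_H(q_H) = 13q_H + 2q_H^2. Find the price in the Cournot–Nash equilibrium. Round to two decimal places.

Talus's profit: π_T = (69 - 2Q)q_T - (18q_T + q_T²). Setting ∂π_T/∂q_T = 0: 51 - 6q_T - 2(q_H) = 0.
Helios's first-order condition: 56 - 8q_H - 2(q_T) = 0.
Rearranging gives the reaction functions q_T = (51 - 2q_H)/6 and q_H = (56 - 2q_T)/8.
Substituting one into the other gives q_T = 74/11 and q_H = 117/22.
Total output Q = 265/22, so price P = 69 - 2·(265/22) = 494/11.

44.91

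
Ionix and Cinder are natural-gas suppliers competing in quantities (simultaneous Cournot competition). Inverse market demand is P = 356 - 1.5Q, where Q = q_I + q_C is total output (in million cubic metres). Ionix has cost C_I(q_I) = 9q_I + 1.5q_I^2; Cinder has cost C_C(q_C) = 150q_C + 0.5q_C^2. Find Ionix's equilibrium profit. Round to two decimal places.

Ionix's profit: π_I = (356 - 1.5Q)q_I - (9q_I + (3/2)q_I²). Setting ∂π_I/∂q_I = 0: 347 - 6q_I - (3/2)(q_C) = 0.
Cinder's first-order condition: 206 - 4q_C - (3/2)(q_I) = 0.
Rearranging gives the reaction functions q_I = (347 - (3/2)q_C)/6 and q_C = (206 - (3/2)q_I)/4.
Substituting one into the other gives q_I = 49.6092 and q_C = 954/29.
Price P = 356 - (3/2)·82.5057 = 232.2414.
Ionix's profit: 232.2414·49.6092 - 9·49.6092 - (3/2)·49.6092² = 7383.2168.

7383.22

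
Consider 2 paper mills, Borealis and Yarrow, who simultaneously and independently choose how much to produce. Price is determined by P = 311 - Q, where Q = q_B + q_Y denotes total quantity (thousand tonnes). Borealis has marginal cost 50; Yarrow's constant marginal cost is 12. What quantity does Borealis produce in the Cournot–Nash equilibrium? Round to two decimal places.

Borealis's profit: π_B = (311 - Q)q_B - (50q_B). Setting ∂π_B/∂q_B = 0: 261 - 2q_B - (q_Y) = 0.
Yarrow's profit: π_Y = (311 - Q)q_Y - (12q_Y). Setting ∂π_Y/∂q_Y = 0: 299 - 2q_Y - (q_B) = 0.
Best responses: q_B = (261 - q_Y)/2, q_Y = (299 - q_B)/2.
Substituting one into the other gives q_B = 223/3 and q_Y = 337/3.

74.33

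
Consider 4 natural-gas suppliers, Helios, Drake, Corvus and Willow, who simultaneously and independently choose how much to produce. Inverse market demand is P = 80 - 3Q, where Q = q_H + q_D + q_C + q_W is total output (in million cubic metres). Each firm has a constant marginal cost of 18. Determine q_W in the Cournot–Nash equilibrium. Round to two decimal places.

4.13

A representative firm's profit is π_i = q_i(80 - 3Q) - 18q_i.
First-order condition (treating rivals' output as given): 62 - 6q_i - 3·Σ_{j≠i} q_j = 0.
With identical firms every q_j equals q_i, so Σ_{j≠i} q_j = 3q_i and 62 = 15q_i, giving q_i = 62/15.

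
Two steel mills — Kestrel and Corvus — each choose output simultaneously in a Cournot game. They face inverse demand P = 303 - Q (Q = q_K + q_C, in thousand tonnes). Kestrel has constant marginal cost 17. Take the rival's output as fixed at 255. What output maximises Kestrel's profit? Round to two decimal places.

With the rival's output fixed at 255, Kestrel's profit is π_K = (303 - 255 - q_K)q_K - (17q_K) = (48 - q_K)q_K - (17q_K).
∂π_K/∂q_K = 31 - 2q_K = 0, so q_K = 31/2.

15.50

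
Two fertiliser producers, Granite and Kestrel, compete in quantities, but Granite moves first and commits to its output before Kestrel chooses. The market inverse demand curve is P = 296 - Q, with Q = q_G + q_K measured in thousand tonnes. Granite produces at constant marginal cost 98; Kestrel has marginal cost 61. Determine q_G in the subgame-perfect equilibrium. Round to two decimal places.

80.50

Solve by backward induction. Given q_G, the follower Kestrel maximises π_K = (296 - q_G - q_K)q_K - 61q_K.
∂π_K/∂q_K = 235 - q_G - 2q_K = 0 gives the reaction function q_K = (235 - q_G)/2.
Granite substitutes q_K(q_G) into its own profit: π_G = q_G(296 - q_G - (235 - q_G)/2) - 98q_G = (357/2 - (1/2)q_G)q_G - 98q_G.
The leader's first-order condition 161/2 - q_G = 0 yields q_G = 161/2.
Then q_K = (235 - 161/2)/2 = 309/4.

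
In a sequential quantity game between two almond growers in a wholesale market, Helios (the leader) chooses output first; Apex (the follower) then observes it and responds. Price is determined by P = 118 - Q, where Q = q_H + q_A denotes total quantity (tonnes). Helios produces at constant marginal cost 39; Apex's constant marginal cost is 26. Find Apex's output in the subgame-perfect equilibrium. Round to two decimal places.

Solve by backward induction. Given q_H, the follower Apex maximises π_A = (118 - q_H - q_A)q_A - 26q_A.
Setting the follower's marginal profit to zero, 92 - q_H - 2q_A = 0, i.e. q_A = (92 - q_H)/2.
The leader anticipates this reaction. Substituting into P = 118 - Q gives P = 72 - (1/2)q_H, so π_H = (72 - (1/2)q_H)q_H - 39q_H.
Maximising: ∂π_H/∂q_H = 33 - q_H = 0, giving q_H = 33.
Then q_A = (92 - 33)/2 = 59/2.

29.50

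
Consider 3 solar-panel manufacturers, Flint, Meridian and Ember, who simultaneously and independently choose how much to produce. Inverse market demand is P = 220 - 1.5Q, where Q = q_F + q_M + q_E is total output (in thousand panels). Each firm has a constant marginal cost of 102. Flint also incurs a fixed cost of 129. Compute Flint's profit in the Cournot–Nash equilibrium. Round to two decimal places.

451.17

A representative firm's profit is π_i = q_i(220 - 1.5Q) - 102q_i.
Setting ∂π_i/∂q_i = 0 with rivals' quantities fixed: 118 - 3q_i - (3/2)·Σ_{j≠i} q_j = 0.
By symmetry each firm produces the same amount; substituting Σ_{j≠i} q_j = 2q_i yields q_i = 118/6 = 59/3.
Price P = 220 - (3/2)·59 = 263/2.
Flint's profit: (263/2 - 102)·(59/3) - 129 = 451.1667.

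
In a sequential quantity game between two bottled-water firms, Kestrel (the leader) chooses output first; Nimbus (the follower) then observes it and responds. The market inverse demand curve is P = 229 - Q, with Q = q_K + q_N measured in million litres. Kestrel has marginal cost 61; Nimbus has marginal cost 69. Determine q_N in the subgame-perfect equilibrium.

36

Solve by backward induction. Given q_K, the follower Nimbus maximises π_N = (229 - q_K - q_N)q_N - 69q_N.
∂π_N/∂q_N = 160 - q_K - 2q_N = 0 gives the reaction function q_N = (160 - q_K)/2.
The leader anticipates this reaction. Substituting into P = 229 - Q gives P = 149 - (1/2)q_K, so π_K = (149 - (1/2)q_K)q_K - 61q_K.
Maximising: ∂π_K/∂q_K = 88 - q_K = 0, giving q_K = 88.
Then q_N = (160 - 88)/2 = 36.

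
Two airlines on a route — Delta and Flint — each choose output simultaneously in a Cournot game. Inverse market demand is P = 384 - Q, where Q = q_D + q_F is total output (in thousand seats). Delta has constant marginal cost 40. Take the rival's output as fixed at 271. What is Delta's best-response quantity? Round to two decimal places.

36.50

With the rival's output fixed at 271, Delta's profit is π_D = (384 - 271 - q_D)q_D - (40q_D) = (113 - q_D)q_D - (40q_D).
∂π_D/∂q_D = 73 - 2q_D = 0, so q_D = 73/2.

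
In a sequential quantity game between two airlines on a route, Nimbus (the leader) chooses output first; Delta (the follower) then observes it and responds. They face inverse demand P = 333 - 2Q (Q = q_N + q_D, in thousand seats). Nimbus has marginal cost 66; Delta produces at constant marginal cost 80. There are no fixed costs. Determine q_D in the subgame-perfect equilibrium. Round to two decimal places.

Solve by backward induction. Given q_N, the follower Delta maximises π_D = (333 - 2q_N - 2q_D)q_D - 80q_D.
Follower FOC: 253 - 2q_N - 4q_D = 0, so q_D(q_N) = (253 - 2q_N)/4.
Nimbus substitutes q_D(q_N) into its own profit: π_N = q_N(333 - 2q_N - (253 - 2q_N)/2) - 66q_N = (413/2 - q_N)q_N - 66q_N.
Leader FOC: 281/2 - 2q_N = 0, so q_N = 281/4.
Then q_D = (253 - 2·(281/4))/4 = 225/8.

28.13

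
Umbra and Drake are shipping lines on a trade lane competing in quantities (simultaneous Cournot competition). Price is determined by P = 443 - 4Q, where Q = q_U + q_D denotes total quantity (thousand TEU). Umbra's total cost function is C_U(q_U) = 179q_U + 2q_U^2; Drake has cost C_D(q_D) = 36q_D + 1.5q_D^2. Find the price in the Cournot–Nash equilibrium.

267

Umbra's profit: π_U = (443 - 4Q)q_U - (179q_U + 2q_U²). Setting ∂π_U/∂q_U = 0: 264 - 12q_U - 4(q_D) = 0.
Drake's first-order condition: 407 - 11q_D - 4(q_U) = 0.
Best responses: q_U = (264 - 4q_D)/12, q_D = (407 - 4q_U)/11.
Solving the pair: q_U = 11, q_D = 33.
Total output Q = 44, so price P = 443 - 4·44 = 267.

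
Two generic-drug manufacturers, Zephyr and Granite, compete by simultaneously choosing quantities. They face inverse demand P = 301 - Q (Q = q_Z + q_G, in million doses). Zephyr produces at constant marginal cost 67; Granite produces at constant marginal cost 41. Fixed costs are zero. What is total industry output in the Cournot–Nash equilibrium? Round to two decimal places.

164.67

Zephyr's profit: π_Z = (301 - Q)q_Z - (67q_Z). Setting ∂π_Z/∂q_Z = 0: 234 - 2q_Z - (q_G) = 0.
Granite's first-order condition: 260 - 2q_G - (q_Z) = 0.
Rearranging gives the reaction functions q_Z = (234 - q_G)/2 and q_G = (260 - q_Z)/2.
Substituting one into the other gives q_Z = 208/3 and q_G = 286/3.
Total output Q = 208/3 + 286/3 = 494/3.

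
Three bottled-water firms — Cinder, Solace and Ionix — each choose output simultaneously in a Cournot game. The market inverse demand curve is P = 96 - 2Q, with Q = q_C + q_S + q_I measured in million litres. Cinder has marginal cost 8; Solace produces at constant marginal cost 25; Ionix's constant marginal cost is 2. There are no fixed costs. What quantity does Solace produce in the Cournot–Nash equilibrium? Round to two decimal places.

Cinder's profit: π_C = (96 - 2Q)q_C - (8q_C). Setting ∂π_C/∂q_C = 0: 88 - 4q_C - 2(q_S + q_I) = 0.
Solace's first-order condition: 71 - 4q_S - 2(q_C + q_I) = 0.
Ionix's profit: π_I = (96 - 2Q)q_I - (2q_I). Setting ∂π_I/∂q_I = 0: 94 - 4q_I - 2(q_C + q_S) = 0.
Summing all 3 equations gives 253 − 8Q = 0, hence Q = 253/8.
Back-substituting: q_C = (88 − 253/4)/2 = 99/8, q_S = (71 − 253/4)/2 = 31/8, q_I = (94 − 253/4)/2 = 123/8.

3.88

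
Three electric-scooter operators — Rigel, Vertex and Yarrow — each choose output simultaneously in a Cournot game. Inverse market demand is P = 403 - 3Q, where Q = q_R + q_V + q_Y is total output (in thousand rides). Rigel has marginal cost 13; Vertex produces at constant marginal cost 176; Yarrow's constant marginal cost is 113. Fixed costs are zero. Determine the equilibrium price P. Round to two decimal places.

176.25

Rigel's profit: π_R = (403 - 3Q)q_R - (13q_R). Setting ∂π_R/∂q_R = 0: 390 - 6q_R - 3(q_V + q_Y) = 0.
Vertex's profit: π_V = (403 - 3Q)q_V - (176q_V). Setting ∂π_V/∂q_V = 0: 227 - 6q_V - 3(q_R + q_Y) = 0.
Yarrow's profit: π_Y = (403 - 3Q)q_Y - (113q_Y). Setting ∂π_Y/∂q_Y = 0: 290 - 6q_Y - 3(q_R + q_V) = 0.
Summing all 3 equations gives 907 − 12Q = 0, hence Q = 907/12.
Back-substituting: q_R = (390 − 907/4)/3 = 653/12, q_V = (227 − 907/4)/3 = 1/12, q_Y = (290 − 907/4)/3 = 253/12.
Total output Q = 907/12, so price P = 403 - 3·(907/12) = 705/4.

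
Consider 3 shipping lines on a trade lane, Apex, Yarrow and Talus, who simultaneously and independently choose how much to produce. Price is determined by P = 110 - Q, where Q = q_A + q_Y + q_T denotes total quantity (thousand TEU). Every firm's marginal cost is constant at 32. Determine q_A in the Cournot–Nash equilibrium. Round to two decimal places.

19.50

A representative firm's profit is π_i = q_i(110 - Q) - 32q_i.
Setting ∂π_i/∂q_i = 0 with rivals' quantities fixed: 78 - 2q_i - Σ_{j≠i} q_j = 0.
By symmetry each firm produces the same amount; substituting Σ_{j≠i} q_j = 2q_i yields q_i = 78/4 = 39/2.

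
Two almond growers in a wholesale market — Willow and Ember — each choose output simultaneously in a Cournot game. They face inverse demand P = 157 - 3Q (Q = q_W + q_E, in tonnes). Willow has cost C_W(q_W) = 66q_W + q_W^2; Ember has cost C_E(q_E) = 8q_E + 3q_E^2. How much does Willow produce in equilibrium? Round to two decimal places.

Willow's profit: π_W = (157 - 3Q)q_W - (66q_W + q_W²). Setting ∂π_W/∂q_W = 0: 91 - 8q_W - 3(q_E) = 0.
Ember's first-order condition: 149 - 12q_E - 3(q_W) = 0.
So q_W = (91 - 3q_E)/8 and q_E = (149 - 3q_W)/12.
Substituting one into the other gives q_W = 215/29 and q_E = 919/87.

7.41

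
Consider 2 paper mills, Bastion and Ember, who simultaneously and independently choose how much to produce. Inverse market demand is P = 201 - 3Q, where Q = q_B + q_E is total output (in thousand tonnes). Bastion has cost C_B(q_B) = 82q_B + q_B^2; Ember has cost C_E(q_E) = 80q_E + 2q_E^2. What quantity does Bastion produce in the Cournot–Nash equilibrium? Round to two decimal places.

Bastion's profit: π_B = (201 - 3Q)q_B - (82q_B + q_B²). Setting ∂π_B/∂q_B = 0: 119 - 8q_B - 3(q_E) = 0.
Ember's profit: π_E = (201 - 3Q)q_E - (80q_E + 2q_E²). Setting ∂π_E/∂q_E = 0: 121 - 10q_E - 3(q_B) = 0.
Rearranging gives the reaction functions q_B = (119 - 3q_E)/8 and q_E = (121 - 3q_B)/10.
Solving the pair: q_B = 827/71, q_E = 611/71.

11.65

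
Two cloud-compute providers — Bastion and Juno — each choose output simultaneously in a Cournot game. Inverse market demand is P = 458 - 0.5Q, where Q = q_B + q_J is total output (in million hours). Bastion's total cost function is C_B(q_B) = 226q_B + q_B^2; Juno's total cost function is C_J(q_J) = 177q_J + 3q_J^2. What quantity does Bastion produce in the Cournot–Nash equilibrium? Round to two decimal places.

71.49

Bastion's profit: π_B = (458 - 0.5Q)q_B - (226q_B + q_B²). Setting ∂π_B/∂q_B = 0: 232 - 3q_B - (1/2)(q_J) = 0.
Juno's profit: π_J = (458 - 0.5Q)q_J - (177q_J + 3q_J²). Setting ∂π_J/∂q_J = 0: 281 - 7q_J - (1/2)(q_B) = 0.
Best responses: q_B = (232 - (1/2)q_J)/3, q_J = (281 - (1/2)q_B)/7.
Substituting one into the other gives q_B = 71.4940 and q_J = 35.0361.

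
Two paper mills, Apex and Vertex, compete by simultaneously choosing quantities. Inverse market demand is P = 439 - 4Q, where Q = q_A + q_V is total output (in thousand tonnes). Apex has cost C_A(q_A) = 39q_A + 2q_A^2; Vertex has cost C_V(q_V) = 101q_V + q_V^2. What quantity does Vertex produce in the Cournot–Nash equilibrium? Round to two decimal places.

Apex's profit: π_A = (439 - 4Q)q_A - (39q_A + 2q_A²). Setting ∂π_A/∂q_A = 0: 400 - 12q_A - 4(q_V) = 0.
Vertex's first-order condition: 338 - 10q_V - 4(q_A) = 0.
Rearranging gives the reaction functions q_A = (400 - 4q_V)/12 and q_V = (338 - 4q_A)/10.
Substituting one into the other gives q_A = 331/13 and q_V = 307/13.

23.62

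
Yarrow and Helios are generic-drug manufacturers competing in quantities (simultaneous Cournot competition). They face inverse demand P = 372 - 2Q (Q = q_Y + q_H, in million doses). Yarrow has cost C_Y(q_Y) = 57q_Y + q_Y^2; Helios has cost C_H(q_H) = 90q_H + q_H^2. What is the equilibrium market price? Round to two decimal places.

222.75

Yarrow's profit: π_Y = (372 - 2Q)q_Y - (57q_Y + q_Y²). Setting ∂π_Y/∂q_Y = 0: 315 - 6q_Y - 2(q_H) = 0.
Helios's first-order condition: 282 - 6q_H - 2(q_Y) = 0.
Rearranging gives the reaction functions q_Y = (315 - 2q_H)/6 and q_H = (282 - 2q_Y)/6.
Substituting one into the other gives q_Y = 663/16 and q_H = 531/16.
Total output Q = 597/8, so price P = 372 - 2·(597/8) = 891/4.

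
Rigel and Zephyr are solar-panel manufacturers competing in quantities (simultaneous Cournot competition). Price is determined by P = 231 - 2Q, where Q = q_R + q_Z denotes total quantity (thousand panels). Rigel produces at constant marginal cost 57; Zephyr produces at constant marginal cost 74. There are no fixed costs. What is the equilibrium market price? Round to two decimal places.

Rigel's profit: π_R = (231 - 2Q)q_R - (57q_R). Setting ∂π_R/∂q_R = 0: 174 - 4q_R - 2(q_Z) = 0.
Zephyr's profit: π_Z = (231 - 2Q)q_Z - (74q_Z). Setting ∂π_Z/∂q_Z = 0: 157 - 4q_Z - 2(q_R) = 0.
Rearranging gives the reaction functions q_R = (174 - 2q_Z)/4 and q_Z = (157 - 2q_R)/4.
Substituting one into the other gives q_R = 191/6 and q_Z = 70/3.
Total output Q = 331/6, so price P = 231 - 2·(331/6) = 362/3.

120.67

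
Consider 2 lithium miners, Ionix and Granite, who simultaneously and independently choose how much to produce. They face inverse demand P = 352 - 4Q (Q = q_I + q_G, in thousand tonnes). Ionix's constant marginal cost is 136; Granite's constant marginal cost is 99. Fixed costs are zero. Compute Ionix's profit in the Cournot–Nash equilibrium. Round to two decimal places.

890.03

Ionix's profit: π_I = (352 - 4Q)q_I - (136q_I). Setting ∂π_I/∂q_I = 0: 216 - 8q_I - 4(q_G) = 0.
Granite's first-order condition: 253 - 8q_G - 4(q_I) = 0.
Rearranging gives the reaction functions q_I = (216 - 4q_G)/8 and q_G = (253 - 4q_I)/8.
Substituting one into the other gives q_I = 179/12 and q_G = 145/6.
Price P = 352 - 4·(469/12) = 587/3.
Ionix's profit: (587/3 - 136)·(179/12) = 890.0278.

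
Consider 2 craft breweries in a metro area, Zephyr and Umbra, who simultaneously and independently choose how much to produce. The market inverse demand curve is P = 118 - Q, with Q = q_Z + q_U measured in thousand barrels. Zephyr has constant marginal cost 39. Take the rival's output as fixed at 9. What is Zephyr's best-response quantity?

With the rival's output fixed at 9, Zephyr's profit is π_Z = (118 - 9 - q_Z)q_Z - (39q_Z) = (109 - q_Z)q_Z - (39q_Z).
∂π_Z/∂q_Z = 70 - 2q_Z = 0, so q_Z = 35.

35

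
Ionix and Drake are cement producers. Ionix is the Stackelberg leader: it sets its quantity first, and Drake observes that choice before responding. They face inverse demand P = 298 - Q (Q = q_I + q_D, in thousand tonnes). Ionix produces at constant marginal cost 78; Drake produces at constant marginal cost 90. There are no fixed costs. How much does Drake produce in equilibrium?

The follower Drake best-responds to any q_I: π_D = (298 - Q)q_D - 90q_D.
Follower FOC: 208 - q_I - 2q_D = 0, so q_D(q_I) = (208 - q_I)/2.
Ionix substitutes q_D(q_I) into its own profit: π_I = q_I(298 - q_I - (208 - q_I)/2) - 78q_I = (194 - (1/2)q_I)q_I - 78q_I.
The leader's first-order condition 116 - q_I = 0 yields q_I = 116.
Then q_D = (208 - 116)/2 = 46.

46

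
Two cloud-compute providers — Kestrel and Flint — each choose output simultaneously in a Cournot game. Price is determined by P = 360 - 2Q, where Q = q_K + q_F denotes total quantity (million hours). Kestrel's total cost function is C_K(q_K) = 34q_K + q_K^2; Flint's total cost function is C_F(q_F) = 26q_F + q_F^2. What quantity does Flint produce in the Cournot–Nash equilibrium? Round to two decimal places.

Kestrel's profit: π_K = (360 - 2Q)q_K - (34q_K + q_K²). Setting ∂π_K/∂q_K = 0: 326 - 6q_K - 2(q_F) = 0.
Flint's first-order condition: 334 - 6q_F - 2(q_K) = 0.
Rearranging gives the reaction functions q_K = (326 - 2q_F)/6 and q_F = (334 - 2q_K)/6.
Solving the pair: q_K = 161/4, q_F = 169/4.

42.25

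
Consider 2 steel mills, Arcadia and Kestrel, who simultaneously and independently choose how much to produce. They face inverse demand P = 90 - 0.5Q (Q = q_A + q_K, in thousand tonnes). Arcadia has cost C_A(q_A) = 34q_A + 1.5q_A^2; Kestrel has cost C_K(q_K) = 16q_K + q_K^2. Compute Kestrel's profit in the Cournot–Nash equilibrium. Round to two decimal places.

Arcadia's profit: π_A = (90 - 0.5Q)q_A - (34q_A + (3/2)q_A²). Setting ∂π_A/∂q_A = 0: 56 - 4q_A - (1/2)(q_K) = 0.
Kestrel's profit: π_K = (90 - 0.5Q)q_K - (16q_K + q_K²). Setting ∂π_K/∂q_K = 0: 74 - 3q_K - (1/2)(q_A) = 0.
Best responses: q_A = (56 - (1/2)q_K)/4, q_K = (74 - (1/2)q_A)/3.
Substituting one into the other gives q_A = 524/47 and q_K = 1072/47.
Price P = 90 - (1/2)·(1596/47) = 73.0213.
Kestrel's profit: 73.0213·(1072/47) - 16·(1072/47) - (1072/47)² = 780.3422.

780.34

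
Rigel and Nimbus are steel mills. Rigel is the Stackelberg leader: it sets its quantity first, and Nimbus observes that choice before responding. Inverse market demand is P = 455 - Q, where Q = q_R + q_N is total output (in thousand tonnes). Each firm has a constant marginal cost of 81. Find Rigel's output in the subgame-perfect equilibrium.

187

Solve by backward induction. Given q_R, the follower Nimbus maximises π_N = (455 - q_R - q_N)q_N - 81q_N.
∂π_N/∂q_N = 374 - q_R - 2q_N = 0 gives the reaction function q_N = (374 - q_R)/2.
The leader anticipates this reaction. Substituting into P = 455 - Q gives P = 268 - (1/2)q_R, so π_R = (268 - (1/2)q_R)q_R - 81q_R.
The leader's first-order condition 187 - q_R = 0 yields q_R = 187.
Then q_N = (374 - 187)/2 = 187/2.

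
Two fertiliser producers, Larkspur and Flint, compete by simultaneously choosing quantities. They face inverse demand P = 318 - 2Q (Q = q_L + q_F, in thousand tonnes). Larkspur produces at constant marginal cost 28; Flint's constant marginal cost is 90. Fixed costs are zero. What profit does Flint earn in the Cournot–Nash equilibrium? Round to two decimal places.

1530.89

Larkspur's profit: π_L = (318 - 2Q)q_L - (28q_L). Setting ∂π_L/∂q_L = 0: 290 - 4q_L - 2(q_F) = 0.
Flint's first-order condition: 228 - 4q_F - 2(q_L) = 0.
So q_L = (290 - 2q_F)/4 and q_F = (228 - 2q_L)/4.
Substituting one into the other gives q_L = 176/3 and q_F = 83/3.
Price P = 318 - 2·(259/3) = 436/3.
Flint's profit: (436/3 - 90)·(83/3) = 1530.8889.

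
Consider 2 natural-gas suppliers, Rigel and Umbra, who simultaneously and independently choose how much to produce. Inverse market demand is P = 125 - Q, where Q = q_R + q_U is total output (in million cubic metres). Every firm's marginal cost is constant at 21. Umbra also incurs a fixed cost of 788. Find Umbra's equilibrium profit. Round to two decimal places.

413.78

Each firm earns π_i = (125 - Q)q_i - 21q_i.
First-order condition (treating rivals' output as given): 104 - 2q_i - q_j = 0.
By symmetry each firm produces the same amount; substituting q_j = q_i yields q_i = 104/3.
Price P = 125 - 208/3 = 167/3.
Umbra's profit: (167/3 - 21)·(104/3) - 788 = 413.7778.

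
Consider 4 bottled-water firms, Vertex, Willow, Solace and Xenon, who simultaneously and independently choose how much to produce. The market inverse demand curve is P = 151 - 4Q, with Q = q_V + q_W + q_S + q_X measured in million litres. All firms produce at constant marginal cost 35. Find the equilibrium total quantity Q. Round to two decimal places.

Each firm earns π_i = (151 - 4Q)q_i - 35q_i.
First-order condition (treating rivals' output as given): 116 - 8q_i - 4·Σ_{j≠i} q_j = 0.
By symmetry each firm produces the same amount; substituting Σ_{j≠i} q_j = 3q_i yields q_i = 116/20 = 29/5.
Total output Q = 29/5 + 29/5 + 29/5 + 29/5 = 116/5.

23.20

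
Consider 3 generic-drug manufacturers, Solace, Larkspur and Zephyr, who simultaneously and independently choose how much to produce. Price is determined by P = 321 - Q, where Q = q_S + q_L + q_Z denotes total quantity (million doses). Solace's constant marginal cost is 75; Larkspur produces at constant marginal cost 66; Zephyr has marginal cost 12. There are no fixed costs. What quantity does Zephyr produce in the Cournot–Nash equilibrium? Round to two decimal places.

106.50

Solace's profit: π_S = (321 - Q)q_S - (75q_S). Setting ∂π_S/∂q_S = 0: 246 - 2q_S - (q_L + q_Z) = 0.
Larkspur's first-order condition: 255 - 2q_L - (q_S + q_Z) = 0.
Zephyr's first-order condition: 309 - 2q_Z - (q_S + q_L) = 0.
Adding the 3 first-order conditions: 810 − 4Q = 0, so Q = 405/2.
Back-substituting: q_S = (246 − 405/2) = 87/2, q_L = (255 − 405/2) = 105/2, q_Z = (309 − 405/2) = 213/2.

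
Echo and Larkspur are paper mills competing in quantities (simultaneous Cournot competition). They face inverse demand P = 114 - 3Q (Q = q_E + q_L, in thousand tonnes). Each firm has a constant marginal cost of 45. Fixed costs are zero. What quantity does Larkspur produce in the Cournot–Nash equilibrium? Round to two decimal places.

A representative firm's profit is π_i = q_i(114 - 3Q) - 45q_i.
Setting ∂π_i/∂q_i = 0 with rivals' quantities fixed: 69 - 6q_i - 3q_j = 0.
With identical firms every q_j equals q_i, so q_j = q_i and 69 = 9q_i, giving q_i = 23/3.

7.67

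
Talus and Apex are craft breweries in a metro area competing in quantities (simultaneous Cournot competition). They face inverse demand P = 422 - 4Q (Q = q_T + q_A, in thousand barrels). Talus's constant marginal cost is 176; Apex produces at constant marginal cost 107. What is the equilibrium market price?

235

Talus's profit: π_T = (422 - 4Q)q_T - (176q_T). Setting ∂π_T/∂q_T = 0: 246 - 8q_T - 4(q_A) = 0.
Apex's profit: π_A = (422 - 4Q)q_A - (107q_A). Setting ∂π_A/∂q_A = 0: 315 - 8q_A - 4(q_T) = 0.
So q_T = (246 - 4q_A)/8 and q_A = (315 - 4q_T)/8.
Solving the pair: q_T = 59/4, q_A = 32.
Total output Q = 187/4, so price P = 422 - 4·(187/4) = 235.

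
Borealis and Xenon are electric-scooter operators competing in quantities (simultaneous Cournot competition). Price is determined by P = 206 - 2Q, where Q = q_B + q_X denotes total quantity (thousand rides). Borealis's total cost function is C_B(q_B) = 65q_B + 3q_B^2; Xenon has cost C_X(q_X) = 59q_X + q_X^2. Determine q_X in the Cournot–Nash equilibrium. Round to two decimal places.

21.21

Borealis's profit: π_B = (206 - 2Q)q_B - (65q_B + 3q_B²). Setting ∂π_B/∂q_B = 0: 141 - 10q_B - 2(q_X) = 0.
Xenon's first-order condition: 147 - 6q_X - 2(q_B) = 0.
Best responses: q_B = (141 - 2q_X)/10, q_X = (147 - 2q_B)/6.
Substituting one into the other gives q_B = 69/7 and q_X = 297/14.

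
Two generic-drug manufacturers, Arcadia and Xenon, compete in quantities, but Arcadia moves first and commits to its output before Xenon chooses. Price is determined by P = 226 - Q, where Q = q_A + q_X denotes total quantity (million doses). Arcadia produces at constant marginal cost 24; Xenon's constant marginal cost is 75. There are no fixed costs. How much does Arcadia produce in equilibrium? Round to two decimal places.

Solve by backward induction. Given q_A, the follower Xenon maximises π_X = (226 - q_A - q_X)q_X - 75q_X.
Follower FOC: 151 - q_A - 2q_X = 0, so q_X(q_A) = (151 - q_A)/2.
The leader anticipates this reaction. Substituting into P = 226 - Q gives P = 301/2 - (1/2)q_A, so π_A = (301/2 - (1/2)q_A)q_A - 24q_A.
Leader FOC: 253/2 - q_A = 0, so q_A = 253/2.
Then q_X = (151 - 253/2)/2 = 49/4.

126.50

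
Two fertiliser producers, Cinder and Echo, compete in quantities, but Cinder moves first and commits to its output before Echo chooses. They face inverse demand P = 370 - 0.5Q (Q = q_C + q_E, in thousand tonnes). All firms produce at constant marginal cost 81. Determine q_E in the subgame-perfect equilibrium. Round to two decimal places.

Solve by backward induction. Given q_C, the follower Echo maximises π_E = (370 - (1/2)q_C - (1/2)q_E)q_E - 81q_E.
∂π_E/∂q_E = 289 - (1/2)q_C - q_E = 0 gives the reaction function q_E = (289 - (1/2)q_C).
Cinder substitutes q_E(q_C) into its own profit: π_C = q_C(370 - (1/2)q_C - (289 - (1/2)q_C)/2) - 81q_C = (451/2 - (1/4)q_C)q_C - 81q_C.
Maximising: ∂π_C/∂q_C = 289/2 - (1/2)q_C = 0, giving q_C = 289.
Then q_E = (289 - (1/2)·289) = 289/2.

144.50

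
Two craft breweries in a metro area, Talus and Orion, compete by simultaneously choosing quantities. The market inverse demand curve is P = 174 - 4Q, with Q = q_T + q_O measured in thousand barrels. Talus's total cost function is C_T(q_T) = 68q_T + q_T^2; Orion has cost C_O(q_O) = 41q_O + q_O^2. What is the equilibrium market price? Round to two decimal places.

105.71

Talus's profit: π_T = (174 - 4Q)q_T - (68q_T + q_T²). Setting ∂π_T/∂q_T = 0: 106 - 10q_T - 4(q_O) = 0.
Orion's first-order condition: 133 - 10q_O - 4(q_T) = 0.
Rearranging gives the reaction functions q_T = (106 - 4q_O)/10 and q_O = (133 - 4q_T)/10.
Solving the pair: q_T = 44/7, q_O = 151/14.
Total output Q = 239/14, so price P = 174 - 4·(239/14) = 740/7.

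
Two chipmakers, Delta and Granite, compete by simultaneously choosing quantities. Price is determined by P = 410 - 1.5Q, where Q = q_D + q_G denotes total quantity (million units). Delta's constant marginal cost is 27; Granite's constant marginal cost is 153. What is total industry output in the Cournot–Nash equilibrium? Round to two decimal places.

142.22

Delta's profit: π_D = (410 - 1.5Q)q_D - (27q_D). Setting ∂π_D/∂q_D = 0: 383 - 3q_D - (3/2)(q_G) = 0.
Granite's profit: π_G = (410 - 1.5Q)q_G - (153q_G). Setting ∂π_G/∂q_G = 0: 257 - 3q_G - (3/2)(q_D) = 0.
Best responses: q_D = (383 - (3/2)q_G)/3, q_G = (257 - (3/2)q_D)/3.
Substituting one into the other gives q_D = 1018/9 and q_G = 262/9.
Total output Q = 1018/9 + 262/9 = 1280/9.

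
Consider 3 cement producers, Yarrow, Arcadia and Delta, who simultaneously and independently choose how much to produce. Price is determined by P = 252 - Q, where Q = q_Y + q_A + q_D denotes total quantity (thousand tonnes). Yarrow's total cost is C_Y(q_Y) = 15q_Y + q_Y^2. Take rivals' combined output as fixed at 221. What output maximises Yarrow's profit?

4

With rivals' combined output fixed at 221, Yarrow's profit is π_Y = (252 - 221 - q_Y)q_Y - (15q_Y + q_Y²) = (31 - q_Y)q_Y - (15q_Y + q_Y²).
∂π_Y/∂q_Y = 16 - 4q_Y = 0, so q_Y = 4.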